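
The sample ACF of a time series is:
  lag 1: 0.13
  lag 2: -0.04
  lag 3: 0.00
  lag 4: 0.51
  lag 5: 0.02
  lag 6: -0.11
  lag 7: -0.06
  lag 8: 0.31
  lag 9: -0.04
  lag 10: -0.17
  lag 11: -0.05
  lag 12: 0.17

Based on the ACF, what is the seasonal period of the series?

4

The largest autocorrelation is r_4 = 0.51, with weaker echoes at lags 8 (0.31) and 12 (0.17); the remaining lags stay at or below 0.13.
The dominant spike at lag 4 indicates a seasonal period of 4.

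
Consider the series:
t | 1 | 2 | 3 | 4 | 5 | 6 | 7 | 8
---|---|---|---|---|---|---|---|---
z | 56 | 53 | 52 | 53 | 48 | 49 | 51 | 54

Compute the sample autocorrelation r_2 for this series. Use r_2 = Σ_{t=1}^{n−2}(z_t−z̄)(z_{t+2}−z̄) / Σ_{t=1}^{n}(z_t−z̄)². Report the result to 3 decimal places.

-0.083

Mean z̄ = (56 + 53 + 52 + 53 + 48 + 49 + 51 + 54)/8 = 52.0000
Deviations from mean: 4.0000, 1.0000, 0.0000, 1.0000, -4.0000, -3.0000, -1.0000, 2.0000
Σ(z_t−z̄)(z_{t+2}−z̄) = (0.0000) + (1.0000) + (0.0000) + (-3.0000) + (4.0000) + (-6.0000) = -4.0000
Denominator Σ(z_t−z̄)² = 48.0000
r_2 = -4.0000 / 48.0000 = -0.083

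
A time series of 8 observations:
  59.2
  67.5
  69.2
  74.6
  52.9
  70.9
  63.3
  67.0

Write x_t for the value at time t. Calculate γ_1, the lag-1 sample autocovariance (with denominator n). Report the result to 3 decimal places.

Mean x̄ = (59.2 + 67.5 + 69.2 + 74.6 + 52.9 + 70.9 + 63.3 + 67.0)/8 = 65.5750
Σ_{t=1}^{7}(x_t−x̄)(x_{t+1}−x̄) = -169.8206
γ_1 = -169.8206 / 8 = -21.228

-21.228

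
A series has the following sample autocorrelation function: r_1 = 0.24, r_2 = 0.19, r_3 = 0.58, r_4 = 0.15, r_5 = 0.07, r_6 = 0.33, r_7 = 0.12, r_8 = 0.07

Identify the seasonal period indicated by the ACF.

The largest autocorrelation is r_3 = 0.58, with a weaker echo at lag 6 (0.33); the remaining lags stay at or below 0.24. The elevated value at lag 1 (0.24), dropping to 0.19 at lag 2, reflects decaying short-term dependence rather than seasonality.
The dominant spike at lag 3 indicates a seasonal period of 3.

3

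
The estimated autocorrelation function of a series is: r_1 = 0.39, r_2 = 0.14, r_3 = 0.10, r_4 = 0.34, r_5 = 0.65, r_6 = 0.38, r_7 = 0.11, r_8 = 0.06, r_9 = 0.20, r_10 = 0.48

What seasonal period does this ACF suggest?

5

The largest autocorrelation is r_5 = 0.65, with a weaker echo at lag 10 (0.48); the remaining lags stay at or below 0.39. The elevated value at lag 1 (0.39), dropping to 0.14 at lag 2, reflects decaying short-term dependence rather than seasonality.
The dominant spike at lag 5 indicates a seasonal period of 5.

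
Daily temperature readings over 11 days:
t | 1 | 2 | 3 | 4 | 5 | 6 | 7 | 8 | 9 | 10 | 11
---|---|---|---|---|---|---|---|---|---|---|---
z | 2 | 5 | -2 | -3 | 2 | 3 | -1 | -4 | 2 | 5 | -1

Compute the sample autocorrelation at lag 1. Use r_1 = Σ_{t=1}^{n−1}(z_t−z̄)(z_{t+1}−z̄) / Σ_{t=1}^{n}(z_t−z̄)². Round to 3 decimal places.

Mean z̄ = (2 + 5 − 2 − 3 + 2 + 3 − 1 − 4 + 2 + 5 − 1)/11 = 0.7273
Numerator Σ_{t=1}^{10}(z_t−z̄)(z_{t+1}−z̄) = -1.6198
Denominator Σ(z_t−z̄)² = 96.1818
r_1 = -1.6198 / 96.1818 = -0.017

-0.017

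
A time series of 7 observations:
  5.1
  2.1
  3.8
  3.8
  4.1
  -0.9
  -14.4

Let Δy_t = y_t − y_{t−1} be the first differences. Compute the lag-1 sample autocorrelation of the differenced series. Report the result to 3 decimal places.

0.260

First differences Δy: -3.0, 1.7, 0.0, 0.3, -5.0, -13.5
Mean of differences = -3.2500
Numerator Σ(Δy_t−Δȳ)(Δy_{t+1}−Δȳ) = 40.5875
Denominator Σ(Δy_t−Δȳ)² = 155.8550
r_1(Δy) = 40.5875 / 155.8550 = 0.260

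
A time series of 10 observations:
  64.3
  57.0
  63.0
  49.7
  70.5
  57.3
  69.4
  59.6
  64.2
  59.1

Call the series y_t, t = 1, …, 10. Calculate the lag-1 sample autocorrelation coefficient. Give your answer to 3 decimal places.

-0.694

Mean ȳ = (64.3 + 57.0 + 63.0 + 49.7 + 70.5 + 57.3 + 69.4 + 59.6 + 64.2 + 59.1)/10 = 61.4100
Numerator Σ_{t=1}^{9}(y_t−ȳ)(y_{t+1}−ȳ) = -240.9751
Denominator Σ(y_t−ȳ)² = 347.2090
r_1 = -240.9751 / 347.2090 = -0.694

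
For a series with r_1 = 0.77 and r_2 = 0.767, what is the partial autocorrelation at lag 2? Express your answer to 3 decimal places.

φ_{22} = (r_2 − r_1²) / (1 − r_1²)
r_1² = (0.77)² = 0.5929
Numerator = 0.767 − 0.5929 = 0.1741; denominator = 1 − 0.5929 = 0.4071
φ_{22} = 0.1741 / 0.4071 = 0.428

0.428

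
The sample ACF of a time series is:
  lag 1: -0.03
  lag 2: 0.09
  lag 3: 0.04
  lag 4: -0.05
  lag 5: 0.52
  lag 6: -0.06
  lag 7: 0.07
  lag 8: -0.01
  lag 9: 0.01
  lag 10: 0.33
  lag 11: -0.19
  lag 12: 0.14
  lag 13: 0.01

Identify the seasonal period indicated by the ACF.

The largest autocorrelation is r_5 = 0.52, with a weaker echo at lag 10 (0.33); the remaining lags stay at or below 0.14.
The dominant spike at lag 5 indicates a seasonal period of 5.

5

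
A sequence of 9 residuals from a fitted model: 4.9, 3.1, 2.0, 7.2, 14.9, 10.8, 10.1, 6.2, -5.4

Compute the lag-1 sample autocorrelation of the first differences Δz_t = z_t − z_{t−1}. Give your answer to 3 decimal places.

0.237

First differences Δz: -1.8, -1.1, 5.2, 7.7, -4.1, -0.7, -3.9, -11.6
Mean of differences = -1.2875
Numerator Σ(Δz_t−Δz̄)(Δz_{t+1}−Δz̄) = 57.9036
Denominator Σ(Δz_t−Δz̄)² = 244.5888
r_1(Δz) = 57.9036 / 244.5888 = 0.237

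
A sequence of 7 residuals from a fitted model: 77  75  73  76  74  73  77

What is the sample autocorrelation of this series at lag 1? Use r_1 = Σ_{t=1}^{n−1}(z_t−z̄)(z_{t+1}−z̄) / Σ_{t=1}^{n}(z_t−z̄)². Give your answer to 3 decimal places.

Mean z̄ = (77 + 75 + 73 + 76 + 74 + 73 + 77)/7 = 75.0000
Deviations from mean: 2.0000, 0.0000, -2.0000, 1.0000, -1.0000, -2.0000, 2.0000
Σ(z_t−z̄)(z_{t+1}−z̄) = (0.0000) + (0.0000) + (-2.0000) + (-1.0000) + (2.0000) + (-4.0000) = -5.0000
Denominator Σ(z_t−z̄)² = 18.0000
r_1 = -5.0000 / 18.0000 = -0.278

-0.278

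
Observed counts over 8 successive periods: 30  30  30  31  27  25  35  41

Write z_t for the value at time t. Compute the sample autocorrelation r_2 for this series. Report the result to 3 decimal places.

-0.408

Mean z̄ = (30 + 30 + 30 + 31 + 27 + 25 + 35 + 41)/8 = 31.1250
Numerator Σ_{t=1}^{6}(z_t−z̄)(z_{t+2}−z̄) = -69.6563
Denominator Σ(z_t−z̄)² = 170.8750
r_2 = -69.6563 / 170.8750 = -0.408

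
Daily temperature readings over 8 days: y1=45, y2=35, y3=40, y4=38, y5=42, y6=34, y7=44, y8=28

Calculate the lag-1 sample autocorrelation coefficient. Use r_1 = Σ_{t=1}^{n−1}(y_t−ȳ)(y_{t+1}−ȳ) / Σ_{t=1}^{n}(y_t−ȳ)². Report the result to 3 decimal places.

Mean ȳ = (45 + 35 + 40 + 38 + 42 + 34 + 44 + 28)/8 = 38.2500
Σ(y_t−ȳ)(y_{t+1}−ȳ) = (-21.9375) + (-5.6875) + (-0.4375) + (-0.9375) + (-15.9375) + (-24.4375) + (-58.9375) = -128.3125
Denominator Σ(y_t−ȳ)² = 229.5000
r_1 = -128.3125 / 229.5000 = -0.559

-0.559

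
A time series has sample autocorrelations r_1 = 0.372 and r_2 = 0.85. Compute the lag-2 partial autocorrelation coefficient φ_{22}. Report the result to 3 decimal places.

0.826

φ_{22} = (r_2 − r_1²) / (1 − r_1²)
r_1² = (0.372)² = 0.138384
Numerator = 0.85 − 0.1384 = 0.7116; denominator = 1 − 0.1384 = 0.8616
φ_{22} = 0.7116 / 0.8616 = 0.826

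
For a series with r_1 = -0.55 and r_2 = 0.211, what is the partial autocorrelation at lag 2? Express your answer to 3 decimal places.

φ_{22} = (r_2 − r_1²) / (1 − r_1²)
r_1² = (-0.55)² = 0.3025
Numerator = 0.211 − 0.3025 = -0.0915; denominator = 1 − 0.3025 = 0.6975
φ_{22} = -0.0915 / 0.6975 = -0.131

-0.131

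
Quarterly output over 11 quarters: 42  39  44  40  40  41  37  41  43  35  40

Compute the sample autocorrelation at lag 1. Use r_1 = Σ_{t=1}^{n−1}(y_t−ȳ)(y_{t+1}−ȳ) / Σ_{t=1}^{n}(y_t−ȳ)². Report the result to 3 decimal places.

-0.366

Mean ȳ = (42 + 39 + 44 + 40 + 40 + 41 + 37 + 41 + 43 + 35 + 40)/11 = 40.1818
Numerator Σ_{t=1}^{10}(y_t−ȳ)(y_{t+1}−ȳ) = -24.0331
Denominator Σ(y_t−ȳ)² = 65.6364
r_1 = -24.0331 / 65.6364 = -0.366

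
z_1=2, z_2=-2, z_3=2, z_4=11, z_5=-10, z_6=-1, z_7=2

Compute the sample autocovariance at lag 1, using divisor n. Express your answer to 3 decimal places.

-12.618

Mean z̄ = (2 − 2 + 2 + 11 − 10 − 1 + 2)/7 = 0.5714
Deviations: 1.4286, -2.5714, 1.4286, 10.4286, -10.5714, -1.5714, 1.4286
Σ_{t=1}^{6}(z_t−z̄)(z_{t+1}−z̄) = -88.3265
γ_1 = -88.3265 / 7 = -12.618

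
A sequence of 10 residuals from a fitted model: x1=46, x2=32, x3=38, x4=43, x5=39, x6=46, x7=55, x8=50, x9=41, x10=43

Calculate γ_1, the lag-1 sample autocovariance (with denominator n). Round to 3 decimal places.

11.591

Mean x̄ = (46 + 32 + 38 + 43 + 39 + 46 + 55 + 50 + 41 + 43)/10 = 43.3000
Σ_{t=1}^{9}(x_t−x̄)(x_{t+1}−x̄) = 115.9100
γ_1 = 115.9100 / 10 = 11.591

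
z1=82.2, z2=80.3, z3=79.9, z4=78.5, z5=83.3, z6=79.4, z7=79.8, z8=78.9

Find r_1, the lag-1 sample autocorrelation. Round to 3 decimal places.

-0.328

Mean z̄ = (82.2 + 80.3 + 79.9 + 78.5 + 83.3 + 79.4 + 79.8 + 78.9)/8 = 80.2875
Deviations from mean: 1.9125, 0.0125, -0.3875, -1.7875, 3.0125, -0.8875, -0.4875, -1.3875
Σ(z_t−z̄)(z_{t+1}−z̄) = (0.0239) + (-0.0048) + (0.6927) + (-5.3848) + (-2.6736) + (0.4327) + (0.6764) = -6.2377
Denominator Σ(z_t−z̄)² = 19.0288
r_1 = -6.2377 / 19.0288 = -0.328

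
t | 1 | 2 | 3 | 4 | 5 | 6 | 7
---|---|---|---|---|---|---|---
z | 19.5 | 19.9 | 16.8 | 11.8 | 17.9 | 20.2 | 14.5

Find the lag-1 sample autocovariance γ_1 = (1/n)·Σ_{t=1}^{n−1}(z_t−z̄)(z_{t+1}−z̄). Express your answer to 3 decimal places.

Mean z̄ = (19.5 + 19.9 + 16.8 + 11.8 + 17.9 + 20.2 + 14.5)/7 = 17.2286
Deviations: 2.2714, 2.6714, -0.4286, -5.4286, 0.6714, 2.9714, -2.7286
Σ_{t=1}^{6}(z_t−z̄)(z_{t+1}−z̄) = -2.5080
γ_1 = -2.5080 / 7 = -0.358

-0.358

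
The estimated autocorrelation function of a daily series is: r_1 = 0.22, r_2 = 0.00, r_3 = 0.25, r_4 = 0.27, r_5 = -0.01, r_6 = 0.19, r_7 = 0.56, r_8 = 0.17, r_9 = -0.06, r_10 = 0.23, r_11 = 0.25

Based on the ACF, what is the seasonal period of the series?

7

The largest autocorrelation is r_7 = 0.56; the remaining lags stay at or below 0.27. The elevated value at lag 1 (0.22), dropping to 0.00 at lag 2, reflects decaying short-term dependence rather than seasonality.
The dominant spike at lag 7 indicates a seasonal period of 7.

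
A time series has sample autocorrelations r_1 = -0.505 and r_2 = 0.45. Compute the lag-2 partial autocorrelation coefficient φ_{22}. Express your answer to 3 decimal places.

φ_{22} = (r_2 − r_1²) / (1 − r_1²)
r_1² = (-0.505)² = 0.255025
Numerator = 0.45 − 0.2550 = 0.1950; denominator = 1 − 0.2550 = 0.7450
φ_{22} = 0.1950 / 0.7450 = 0.262

0.262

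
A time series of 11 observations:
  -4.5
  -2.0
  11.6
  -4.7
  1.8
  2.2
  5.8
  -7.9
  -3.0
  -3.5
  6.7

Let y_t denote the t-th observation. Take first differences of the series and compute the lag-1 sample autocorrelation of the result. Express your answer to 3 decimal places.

-0.507

First differences Δy: 2.5, 13.6, -16.3, 6.5, 0.4, 3.6, -13.7, 4.9, -0.5, 10.2
Mean of differences = 1.1200
Numerator Σ(Δy_t−Δȳ)(Δy_{t+1}−Δȳ) = -413.1644
Denominator Σ(Δy_t−Δȳ)² = 815.7160
r_1(Δy) = -413.1644 / 815.7160 = -0.507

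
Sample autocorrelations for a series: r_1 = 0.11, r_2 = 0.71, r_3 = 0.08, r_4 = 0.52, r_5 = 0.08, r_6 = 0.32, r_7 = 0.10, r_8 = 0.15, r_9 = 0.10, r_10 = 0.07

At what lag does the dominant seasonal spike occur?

2

The largest autocorrelation is r_2 = 0.71, with weaker echoes at lags 4 (0.52), 6 (0.32) and 8 (0.15); the remaining lags stay at or below 0.11.
The dominant spike at lag 2 indicates a seasonal period of 2.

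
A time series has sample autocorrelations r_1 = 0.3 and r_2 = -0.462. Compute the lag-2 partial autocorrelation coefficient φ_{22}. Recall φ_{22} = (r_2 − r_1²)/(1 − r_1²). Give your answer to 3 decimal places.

-0.607

φ_{22} = (r_2 − r_1²) / (1 − r_1²)
r_1² = (0.3)² = 0.09
Numerator = -0.462 − 0.0900 = -0.5520; denominator = 1 − 0.0900 = 0.9100
φ_{22} = -0.5520 / 0.9100 = -0.607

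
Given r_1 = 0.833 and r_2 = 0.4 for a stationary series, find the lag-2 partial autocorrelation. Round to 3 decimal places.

-0.960

φ_{22} = (r_2 − r_1²) / (1 − r_1²)
r_1² = (0.833)² = 0.693889
Numerator = 0.4 − 0.6939 = -0.2939; denominator = 1 − 0.6939 = 0.3061
φ_{22} = -0.2939 / 0.3061 = -0.960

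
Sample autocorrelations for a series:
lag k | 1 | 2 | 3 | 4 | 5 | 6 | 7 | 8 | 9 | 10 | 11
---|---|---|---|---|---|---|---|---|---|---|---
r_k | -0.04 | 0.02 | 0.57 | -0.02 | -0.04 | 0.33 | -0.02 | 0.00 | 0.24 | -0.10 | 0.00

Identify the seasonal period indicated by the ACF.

The largest autocorrelation is r_3 = 0.57, with weaker echoes at lags 6 (0.33) and 9 (0.24); the remaining lags stay at or below 0.02.
The dominant spike at lag 3 indicates a seasonal period of 3.

3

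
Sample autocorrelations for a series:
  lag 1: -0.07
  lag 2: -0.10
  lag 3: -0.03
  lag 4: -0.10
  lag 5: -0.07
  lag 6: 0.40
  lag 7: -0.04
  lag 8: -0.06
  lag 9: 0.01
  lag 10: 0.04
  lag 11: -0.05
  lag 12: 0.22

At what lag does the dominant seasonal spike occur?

6

The largest autocorrelation is r_6 = 0.40, with a weaker echo at lag 12 (0.22); the remaining lags stay at or below 0.04.
The dominant spike at lag 6 indicates a seasonal period of 6.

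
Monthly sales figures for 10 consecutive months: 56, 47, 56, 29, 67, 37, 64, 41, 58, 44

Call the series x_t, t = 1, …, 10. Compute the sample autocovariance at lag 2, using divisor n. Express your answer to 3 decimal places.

Mean x̄ = (56 + 47 + 56 + 29 + 67 + 37 + 64 + 41 + 58 + 44)/10 = 49.9000
Σ_{t=1}^{8}(x_t−x̄)(x_{t+2}−x̄) = 994.3800
γ_2 = 994.3800 / 10 = 99.438

99.438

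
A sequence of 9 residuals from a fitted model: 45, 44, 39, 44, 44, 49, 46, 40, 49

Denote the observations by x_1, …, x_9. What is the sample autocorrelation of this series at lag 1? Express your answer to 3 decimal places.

Mean x̄ = (45 + 44 + 39 + 44 + 44 + 49 + 46 + 40 + 49)/9 = 44.4444
Numerator Σ_{t=1}^{8}(x_t−x̄)(x_{t+1}−x̄) = -17.3086
Denominator Σ(x_t−x̄)² = 94.2222
r_1 = -17.3086 / 94.2222 = -0.184

-0.184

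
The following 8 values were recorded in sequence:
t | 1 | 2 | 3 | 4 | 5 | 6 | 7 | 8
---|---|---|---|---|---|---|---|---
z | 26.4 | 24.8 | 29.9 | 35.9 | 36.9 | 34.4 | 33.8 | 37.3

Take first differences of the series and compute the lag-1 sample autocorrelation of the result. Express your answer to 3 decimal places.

First differences Δz: -1.6, 5.1, 6.0, 1.0, -2.5, -0.6, 3.5
Mean of differences = 1.5571
Numerator Σ(Δz_t−Δz̄)(Δz_{t+1}−Δz̄) = 8.9010
Denominator Σ(Δz_t−Δz̄)² = 67.4571
r_1(Δz) = 8.9010 / 67.4571 = 0.132

0.132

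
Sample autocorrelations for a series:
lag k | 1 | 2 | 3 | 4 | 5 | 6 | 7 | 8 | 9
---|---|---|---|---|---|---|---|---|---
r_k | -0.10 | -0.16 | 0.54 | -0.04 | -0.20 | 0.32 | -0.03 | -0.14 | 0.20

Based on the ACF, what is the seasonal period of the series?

3

The largest autocorrelation is r_3 = 0.54, with weaker echoes at lags 6 (0.32) and 9 (0.20); the remaining lags stay at or below -0.03.
The dominant spike at lag 3 indicates a seasonal period of 3.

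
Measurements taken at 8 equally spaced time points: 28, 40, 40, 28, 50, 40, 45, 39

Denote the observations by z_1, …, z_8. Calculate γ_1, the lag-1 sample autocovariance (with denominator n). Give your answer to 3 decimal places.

Mean z̄ = (28 + 40 + 40 + 28 + 50 + 40 + 45 + 39)/8 = 38.7500
Σ_{t=1}^{7}(z_t−z̄)(z_{t+1}−z̄) = -122.8125
γ_1 = -122.8125 / 8 = -15.352

-15.352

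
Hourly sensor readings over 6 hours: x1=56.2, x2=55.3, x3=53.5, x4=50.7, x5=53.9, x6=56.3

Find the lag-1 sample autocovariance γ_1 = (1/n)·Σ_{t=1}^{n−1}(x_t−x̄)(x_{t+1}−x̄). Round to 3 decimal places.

Mean x̄ = (56.2 + 55.3 + 53.5 + 50.7 + 53.9 + 56.3)/6 = 54.3167
Deviations: 1.8833, 0.9833, -0.8167, -3.6167, -0.4167, 1.9833
Σ_{t=1}^{5}(x_t−x̄)(x_{t+1}−x̄) = 4.6831
γ_1 = 4.6831 / 6 = 0.781

0.781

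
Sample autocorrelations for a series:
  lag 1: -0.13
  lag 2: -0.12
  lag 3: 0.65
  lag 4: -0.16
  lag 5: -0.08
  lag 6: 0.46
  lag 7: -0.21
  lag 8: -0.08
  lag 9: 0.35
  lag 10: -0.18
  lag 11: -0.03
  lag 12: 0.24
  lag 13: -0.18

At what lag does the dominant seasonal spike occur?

The largest autocorrelation is r_3 = 0.65, with weaker echoes at lags 6 (0.46), 9 (0.35) and 12 (0.24); the remaining lags stay at or below -0.03.
The dominant spike at lag 3 indicates a seasonal period of 3.

3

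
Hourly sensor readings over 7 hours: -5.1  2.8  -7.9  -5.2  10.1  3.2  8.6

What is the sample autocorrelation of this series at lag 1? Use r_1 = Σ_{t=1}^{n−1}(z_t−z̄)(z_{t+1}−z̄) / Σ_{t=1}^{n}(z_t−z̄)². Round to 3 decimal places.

Mean z̄ = (-5.1 + 2.8 − 7.9 − 5.2 + 10.1 + 3.2 + 8.6)/7 = 0.9286
Deviations from mean: -6.0286, 1.8714, -8.8286, -6.1286, 9.1714, 2.2714, 7.6714
Numerator Σ_{t=1}^{6}(z_t−z̄)(z_{t+1}−z̄) = 8.3520
Denominator Σ(z_t−z̄)² = 303.4743
r_1 = 8.3520 / 303.4743 = 0.028

0.028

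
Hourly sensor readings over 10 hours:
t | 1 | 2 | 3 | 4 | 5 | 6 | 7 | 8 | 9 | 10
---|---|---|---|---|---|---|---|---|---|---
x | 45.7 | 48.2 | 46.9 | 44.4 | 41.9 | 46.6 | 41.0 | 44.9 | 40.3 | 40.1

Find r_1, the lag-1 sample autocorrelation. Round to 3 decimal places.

Mean x̄ = (45.7 + 48.2 + 46.9 + 44.4 + 41.9 + 46.6 + 41.0 + 44.9 + 40.3 + 40.1)/10 = 44.0000
Numerator Σ_{t=1}^{9}(x_t−x̄)(x_{t+1}−x̄) = 14.7800
Denominator Σ(x_t−x̄)² = 78.9800
r_1 = 14.7800 / 78.9800 = 0.187

0.187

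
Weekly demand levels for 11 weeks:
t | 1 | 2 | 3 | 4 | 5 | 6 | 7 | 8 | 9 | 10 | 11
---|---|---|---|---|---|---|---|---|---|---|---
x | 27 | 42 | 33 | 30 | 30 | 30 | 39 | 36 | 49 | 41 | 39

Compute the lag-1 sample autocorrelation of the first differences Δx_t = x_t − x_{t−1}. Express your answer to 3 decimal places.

-0.418

First differences Δx: 15, -9, -3, 0, 0, 9, -3, 13, -8, -2
Mean of differences = 1.2000
Numerator Σ(Δx_t−Δx̄)(Δx_{t+1}−Δx̄) = -262.2400
Denominator Σ(Δx_t−Δx̄)² = 627.6000
r_1(Δx) = -262.2400 / 627.6000 = -0.418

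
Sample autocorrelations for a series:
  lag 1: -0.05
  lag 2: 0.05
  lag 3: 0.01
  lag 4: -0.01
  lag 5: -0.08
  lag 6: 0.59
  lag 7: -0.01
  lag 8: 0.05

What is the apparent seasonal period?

6

The largest autocorrelation is r_6 = 0.59; the remaining lags stay at or below 0.05.
The dominant spike at lag 6 indicates a seasonal period of 6.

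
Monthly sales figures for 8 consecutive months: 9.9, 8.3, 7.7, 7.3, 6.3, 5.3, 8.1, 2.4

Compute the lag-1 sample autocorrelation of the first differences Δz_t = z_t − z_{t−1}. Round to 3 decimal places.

-0.469

First differences Δz: -1.6, -0.6, -0.4, -1.0, -1.0, 2.8, -5.7
Mean of differences = -1.0714
Numerator Σ(Δz_t−Δz̄)(Δz_{t+1}−Δz̄) = -17.5222
Denominator Σ(Δz_t−Δz̄)² = 37.3743
r_1(Δz) = -17.5222 / 37.3743 = -0.469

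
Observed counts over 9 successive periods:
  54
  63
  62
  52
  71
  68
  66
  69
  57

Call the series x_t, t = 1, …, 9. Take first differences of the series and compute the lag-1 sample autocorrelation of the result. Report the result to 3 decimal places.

-0.402

First differences Δx: 9, -1, -10, 19, -3, -2, 3, -12
Mean of differences = 0.3750
Numerator Σ(Δx_t−Δx̄)(Δx_{t+1}−Δx̄) = -284.3906
Denominator Σ(Δx_t−Δx̄)² = 707.8750
r_1(Δx) = -284.3906 / 707.8750 = -0.402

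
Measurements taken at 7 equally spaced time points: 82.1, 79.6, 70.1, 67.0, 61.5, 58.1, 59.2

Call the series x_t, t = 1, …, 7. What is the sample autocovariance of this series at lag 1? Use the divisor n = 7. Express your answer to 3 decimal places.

Mean x̄ = (82.1 + 79.6 + 70.1 + 67.0 + 61.5 + 58.1 + 59.2)/7 = 68.2286
Deviations: 13.8714, 11.3714, 1.8714, -1.2286, -6.7286, -10.1286, -9.0286
Σ_{t=1}^{6}(x_t−x̄)(x_{t+1}−x̄) = 344.5835
γ_1 = 344.5835 / 7 = 49.226

49.226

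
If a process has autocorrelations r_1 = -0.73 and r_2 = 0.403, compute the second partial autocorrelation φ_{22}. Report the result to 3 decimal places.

-0.278

φ_{22} = (r_2 − r_1²) / (1 − r_1²)
r_1² = (-0.73)² = 0.5329
Numerator = 0.403 − 0.5329 = -0.1299; denominator = 1 − 0.5329 = 0.4671
φ_{22} = -0.1299 / 0.4671 = -0.278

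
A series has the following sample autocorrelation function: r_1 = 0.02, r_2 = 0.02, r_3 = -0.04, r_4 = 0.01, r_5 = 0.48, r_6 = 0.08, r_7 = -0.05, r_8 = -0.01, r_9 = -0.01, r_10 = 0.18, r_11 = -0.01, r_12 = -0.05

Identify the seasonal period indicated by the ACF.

5

The largest autocorrelation is r_5 = 0.48, with a weaker echo at lag 10 (0.18); the remaining lags stay at or below 0.08.
The dominant spike at lag 5 indicates a seasonal period of 5.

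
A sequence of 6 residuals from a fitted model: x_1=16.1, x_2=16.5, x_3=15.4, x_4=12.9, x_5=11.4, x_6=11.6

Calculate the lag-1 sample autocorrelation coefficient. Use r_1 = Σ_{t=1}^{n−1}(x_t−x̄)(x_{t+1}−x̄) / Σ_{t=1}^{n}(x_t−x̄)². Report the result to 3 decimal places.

0.619

Mean x̄ = (16.1 + 16.5 + 15.4 + 12.9 + 11.4 + 11.6)/6 = 13.9833
Deviations from mean: 2.1167, 2.5167, 1.4167, -1.0833, -2.5833, -2.3833
Σ(x_t−x̄)(x_{t+1}−x̄) = (5.3269) + (3.5653) + (-1.5347) + (2.7986) + (6.1569) = 16.3131
Denominator Σ(x_t−x̄)² = 26.3483
r_1 = 16.3131 / 26.3483 = 0.619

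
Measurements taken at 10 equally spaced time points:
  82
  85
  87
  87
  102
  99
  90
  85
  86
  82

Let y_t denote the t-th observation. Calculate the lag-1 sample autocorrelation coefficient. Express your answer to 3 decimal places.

0.452

Mean ȳ = (82 + 85 + 87 + 87 + 102 + 99 + 90 + 85 + 86 + 82)/10 = 88.5000
Numerator Σ_{t=1}^{9}(y_t−ȳ)(y_{t+1}−ȳ) = 187.2500
Denominator Σ(y_t−ȳ)² = 414.5000
r_1 = 187.2500 / 414.5000 = 0.452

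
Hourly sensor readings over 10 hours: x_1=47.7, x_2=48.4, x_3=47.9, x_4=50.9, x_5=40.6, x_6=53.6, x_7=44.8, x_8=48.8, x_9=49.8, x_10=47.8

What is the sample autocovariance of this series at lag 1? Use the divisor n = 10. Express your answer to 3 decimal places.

Mean x̄ = (47.7 + 48.4 + 47.9 + 50.9 + 40.6 + 53.6 + 44.8 + 48.8 + 49.8 + 47.8)/10 = 48.0300
Σ_{t=1}^{9}(x_t−x̄)(x_{t+1}−x̄) = -82.7749
γ_1 = -82.7749 / 10 = -8.277

-8.277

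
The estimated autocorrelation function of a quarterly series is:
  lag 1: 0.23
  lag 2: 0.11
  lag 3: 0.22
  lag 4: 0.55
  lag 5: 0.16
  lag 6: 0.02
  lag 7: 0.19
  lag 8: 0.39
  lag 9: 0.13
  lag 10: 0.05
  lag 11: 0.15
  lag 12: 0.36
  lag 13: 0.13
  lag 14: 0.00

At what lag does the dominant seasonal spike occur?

The largest autocorrelation is r_4 = 0.55, with weaker echoes at lags 8 (0.39) and 12 (0.36); the remaining lags stay at or below 0.23.
The dominant spike at lag 4 indicates a seasonal period of 4.

4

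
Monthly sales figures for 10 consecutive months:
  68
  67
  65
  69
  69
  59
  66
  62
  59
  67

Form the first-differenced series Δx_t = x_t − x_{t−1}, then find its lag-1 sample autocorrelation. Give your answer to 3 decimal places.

First differences Δx: -1, -2, 4, 0, -10, 7, -4, -3, 8
Mean of differences = -0.1111
Numerator Σ(Δx_t−Δx̄)(Δx_{t+1}−Δx̄) = -116.9012
Denominator Σ(Δx_t−Δx̄)² = 258.8889
r_1(Δx) = -116.9012 / 258.8889 = -0.452

-0.452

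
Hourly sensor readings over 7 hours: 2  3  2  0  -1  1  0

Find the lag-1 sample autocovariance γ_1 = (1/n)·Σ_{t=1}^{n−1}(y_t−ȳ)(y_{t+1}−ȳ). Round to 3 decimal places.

Mean ȳ = (2 + 3 + 2 + 0 − 1 + 1 + 0)/7 = 1.0000
Σ_{t=1}^{6}(y_t−ȳ)(y_{t+1}−ȳ) = 5.0000
γ_1 = 5.0000 / 7 = 0.714

0.714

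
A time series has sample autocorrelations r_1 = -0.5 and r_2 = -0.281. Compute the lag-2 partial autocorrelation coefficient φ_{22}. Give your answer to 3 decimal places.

-0.708

φ_{22} = (r_2 − r_1²) / (1 − r_1²)
r_1² = (-0.5)² = 0.25
Numerator = -0.281 − 0.2500 = -0.5310; denominator = 1 − 0.2500 = 0.7500
φ_{22} = -0.5310 / 0.7500 = -0.708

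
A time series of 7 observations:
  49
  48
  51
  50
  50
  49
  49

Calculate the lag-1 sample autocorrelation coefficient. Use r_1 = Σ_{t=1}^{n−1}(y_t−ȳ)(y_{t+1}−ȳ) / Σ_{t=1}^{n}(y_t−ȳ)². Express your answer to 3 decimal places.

Mean ȳ = (49 + 48 + 51 + 50 + 50 + 49 + 49)/7 = 49.4286
Numerator Σ_{t=1}^{6}(y_t−ȳ)(y_{t+1}−ȳ) = -0.4694
Denominator Σ(y_t−ȳ)² = 5.7143
r_1 = -0.4694 / 5.7143 = -0.082

-0.082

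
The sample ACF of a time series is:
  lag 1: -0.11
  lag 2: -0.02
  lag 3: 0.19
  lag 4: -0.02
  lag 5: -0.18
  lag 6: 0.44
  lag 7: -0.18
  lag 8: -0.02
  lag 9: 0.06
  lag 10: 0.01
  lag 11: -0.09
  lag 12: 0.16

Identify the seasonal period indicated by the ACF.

The largest autocorrelation is r_6 = 0.44; the remaining lags stay at or below 0.19.
The dominant spike at lag 6 indicates a seasonal period of 6.

6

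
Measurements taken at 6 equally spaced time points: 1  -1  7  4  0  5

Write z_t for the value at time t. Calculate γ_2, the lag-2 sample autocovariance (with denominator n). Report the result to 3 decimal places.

Mean z̄ = (1 − 1 + 7 + 4 + 0 + 5)/6 = 2.6667
Deviations: -1.6667, -3.6667, 4.3333, 1.3333, -2.6667, 2.3333
Σ_{t=1}^{4}(z_t−z̄)(z_{t+2}−z̄) = -20.5556
γ_2 = -20.5556 / 6 = -3.426

-3.426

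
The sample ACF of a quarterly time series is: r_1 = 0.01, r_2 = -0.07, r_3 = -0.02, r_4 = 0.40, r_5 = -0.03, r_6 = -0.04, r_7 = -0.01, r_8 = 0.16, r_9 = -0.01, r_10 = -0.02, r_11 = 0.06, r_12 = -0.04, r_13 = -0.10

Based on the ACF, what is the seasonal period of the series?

4

The largest autocorrelation is r_4 = 0.40, with a weaker echo at lag 8 (0.16); the remaining lags stay at or below 0.06.
The dominant spike at lag 4 indicates a seasonal period of 4.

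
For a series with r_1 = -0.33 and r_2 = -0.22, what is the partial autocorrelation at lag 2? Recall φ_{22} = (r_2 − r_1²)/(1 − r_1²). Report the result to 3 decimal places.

φ_{22} = (r_2 − r_1²) / (1 − r_1²)
r_1² = (-0.33)² = 0.1089
Numerator = -0.22 − 0.1089 = -0.3289; denominator = 1 − 0.1089 = 0.8911
φ_{22} = -0.3289 / 0.8911 = -0.369

-0.369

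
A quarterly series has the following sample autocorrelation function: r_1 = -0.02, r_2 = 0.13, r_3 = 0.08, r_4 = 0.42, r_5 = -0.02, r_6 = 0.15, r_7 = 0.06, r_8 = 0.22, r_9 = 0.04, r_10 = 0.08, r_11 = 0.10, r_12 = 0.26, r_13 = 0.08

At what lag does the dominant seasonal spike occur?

The largest autocorrelation is r_4 = 0.42, with weaker echoes at lags 8 (0.22) and 12 (0.26); the remaining lags stay at or below 0.15.
The dominant spike at lag 4 indicates a seasonal period of 4.

4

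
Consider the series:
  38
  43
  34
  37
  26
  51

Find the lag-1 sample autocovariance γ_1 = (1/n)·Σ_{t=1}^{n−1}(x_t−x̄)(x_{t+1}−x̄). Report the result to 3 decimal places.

-26.338

Mean x̄ = (38 + 43 + 34 + 37 + 26 + 51)/6 = 38.1667
Σ_{t=1}^{5}(x_t−x̄)(x_{t+1}−x̄) = -158.0278
γ_1 = -158.0278 / 6 = -26.338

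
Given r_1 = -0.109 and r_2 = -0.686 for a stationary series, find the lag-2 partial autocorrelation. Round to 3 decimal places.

φ_{22} = (r_2 − r_1²) / (1 − r_1²)
r_1² = (-0.109)² = 0.011881
Numerator = -0.686 − 0.0119 = -0.6979; denominator = 1 − 0.0119 = 0.9881
φ_{22} = -0.6979 / 0.9881 = -0.706

-0.706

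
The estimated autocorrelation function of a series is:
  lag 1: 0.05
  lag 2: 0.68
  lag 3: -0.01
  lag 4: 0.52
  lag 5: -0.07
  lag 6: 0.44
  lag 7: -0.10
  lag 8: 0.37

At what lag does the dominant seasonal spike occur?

The largest autocorrelation is r_2 = 0.68, with weaker echoes at lags 4 (0.52), 6 (0.44) and 8 (0.37); the remaining lags stay at or below 0.05.
The dominant spike at lag 2 indicates a seasonal period of 2.

2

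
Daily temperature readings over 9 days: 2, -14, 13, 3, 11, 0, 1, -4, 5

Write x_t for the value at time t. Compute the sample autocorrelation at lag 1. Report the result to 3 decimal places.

-0.362

Mean x̄ = (2 − 14 + 13 + 3 + 11 + 0 + 1 − 4 + 5)/9 = 1.8889
Numerator Σ_{t=1}^{8}(x_t−x̄)(x_{t+1}−x̄) = -184.4568
Denominator Σ(x_t−x̄)² = 508.8889
r_1 = -184.4568 / 508.8889 = -0.362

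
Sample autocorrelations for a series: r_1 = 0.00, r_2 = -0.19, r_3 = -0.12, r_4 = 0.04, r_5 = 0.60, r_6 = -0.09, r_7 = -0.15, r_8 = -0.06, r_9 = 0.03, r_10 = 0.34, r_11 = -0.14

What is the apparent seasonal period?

5

The largest autocorrelation is r_5 = 0.60, with a weaker echo at lag 10 (0.34); the remaining lags stay at or below 0.04.
The dominant spike at lag 5 indicates a seasonal period of 5.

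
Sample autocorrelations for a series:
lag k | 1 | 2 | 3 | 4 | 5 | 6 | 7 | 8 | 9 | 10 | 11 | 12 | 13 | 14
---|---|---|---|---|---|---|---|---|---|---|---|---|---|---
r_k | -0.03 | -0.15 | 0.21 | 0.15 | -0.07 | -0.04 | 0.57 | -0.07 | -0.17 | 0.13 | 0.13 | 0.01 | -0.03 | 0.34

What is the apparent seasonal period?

The largest autocorrelation is r_7 = 0.57, with a weaker echo at lag 14 (0.34); the remaining lags stay at or below 0.21.
The dominant spike at lag 7 indicates a seasonal period of 7.

7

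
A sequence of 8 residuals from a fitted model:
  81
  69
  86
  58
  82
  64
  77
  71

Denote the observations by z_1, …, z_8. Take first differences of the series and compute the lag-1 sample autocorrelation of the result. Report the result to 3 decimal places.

First differences Δz: -12, 17, -28, 24, -18, 13, -6
Mean of differences = -1.4286
Numerator Σ(Δz_t−Δz̄)(Δz_{t+1}−Δz̄) = -2086.6122
Denominator Σ(Δz_t−Δz̄)² = 2307.7143
r_1(Δz) = -2086.6122 / 2307.7143 = -0.904

-0.904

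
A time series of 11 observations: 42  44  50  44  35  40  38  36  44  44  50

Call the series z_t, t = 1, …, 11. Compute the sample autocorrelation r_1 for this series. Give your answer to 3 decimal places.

Mean z̄ = (42 + 44 + 50 + 44 + 35 + 40 + 38 + 36 + 44 + 44 + 50)/11 = 42.4545
Numerator Σ_{t=1}^{10}(z_t−z̄)(z_{t+1}−z̄) = 73.1570
Denominator Σ(z_t−z̄)² = 246.7273
r_1 = 73.1570 / 246.7273 = 0.297

0.297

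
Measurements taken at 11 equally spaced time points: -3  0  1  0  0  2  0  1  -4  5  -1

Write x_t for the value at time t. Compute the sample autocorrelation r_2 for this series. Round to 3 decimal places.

0.140

Mean x̄ = (-3 + 0 + 1 + 0 + 0 + 2 + 0 + 1 − 4 + 5 − 1)/11 = 0.0909
Numerator Σ_{t=1}^{9}(x_t−x̄)(x_{t+2}−x̄) = 7.9835
Denominator Σ(x_t−x̄)² = 56.9091
r_2 = 7.9835 / 56.9091 = 0.140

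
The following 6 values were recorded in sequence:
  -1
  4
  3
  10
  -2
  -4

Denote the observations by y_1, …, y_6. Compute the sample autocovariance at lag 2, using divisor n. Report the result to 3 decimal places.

Mean ȳ = (-1 + 4 + 3 + 10 − 2 − 4)/6 = 1.6667
Deviations: -2.6667, 2.3333, 1.3333, 8.3333, -3.6667, -5.6667
Σ_{t=1}^{4}(y_t−ȳ)(y_{t+2}−ȳ) = -36.2222
γ_2 = -36.2222 / 6 = -6.037

-6.037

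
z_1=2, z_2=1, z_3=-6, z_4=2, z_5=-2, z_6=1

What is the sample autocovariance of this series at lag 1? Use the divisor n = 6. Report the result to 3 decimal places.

-3.963

Mean z̄ = (2 + 1 − 6 + 2 − 2 + 1)/6 = -0.3333
Deviations: 2.3333, 1.3333, -5.6667, 2.3333, -1.6667, 1.3333
Σ_{t=1}^{5}(z_t−z̄)(z_{t+1}−z̄) = -23.7778
γ_1 = -23.7778 / 6 = -3.963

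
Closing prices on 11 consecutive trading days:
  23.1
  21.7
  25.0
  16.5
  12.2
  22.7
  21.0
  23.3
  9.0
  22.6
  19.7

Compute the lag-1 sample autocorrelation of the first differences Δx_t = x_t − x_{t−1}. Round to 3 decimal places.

First differences Δx: -1.4, 3.3, -8.5, -4.3, 10.5, -1.7, 2.3, -14.3, 13.6, -2.9
Mean of differences = -0.3400
Numerator Σ(Δx_t−Δx̄)(Δx_{t+1}−Δx̄) = -329.6496
Denominator Σ(Δx_t−Δx̄)² = 618.7240
r_1(Δx) = -329.6496 / 618.7240 = -0.533

-0.533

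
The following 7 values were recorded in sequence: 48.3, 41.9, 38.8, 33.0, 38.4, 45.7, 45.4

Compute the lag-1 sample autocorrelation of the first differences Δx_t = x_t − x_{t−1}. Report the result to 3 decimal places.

0.274

First differences Δx: -6.4, -3.1, -5.8, 5.4, 7.3, -0.3
Mean of differences = -0.4833
Numerator Σ(Δx_t−Δx̄)(Δx_{t+1}−Δx̄) = 45.3331
Denominator Σ(Δx_t−Δx̄)² = 165.3483
r_1(Δx) = 45.3331 / 165.3483 = 0.274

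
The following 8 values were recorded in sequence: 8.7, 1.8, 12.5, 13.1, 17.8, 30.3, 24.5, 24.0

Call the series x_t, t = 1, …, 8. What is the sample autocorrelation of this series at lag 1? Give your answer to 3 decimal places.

0.601

Mean x̄ = (8.7 + 1.8 + 12.5 + 13.1 + 17.8 + 30.3 + 24.5 + 24.0)/8 = 16.5875
Deviations from mean: -7.8875, -14.7875, -4.0875, -3.4875, 1.2125, 13.7125, 7.9125, 7.4125
Σ(x_t−x̄)(x_{t+1}−x̄) = (116.6364) + (60.4439) + (14.2552) + (-4.2286) + (16.6264) + (108.5002) + (58.6514) = 370.8848
Denominator Σ(x_t−x̄)² = 616.8088
r_1 = 370.8848 / 616.8088 = 0.601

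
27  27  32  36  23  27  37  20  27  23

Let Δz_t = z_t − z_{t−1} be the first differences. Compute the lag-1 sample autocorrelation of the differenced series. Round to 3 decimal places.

-0.533

First differences Δz: 0, 5, 4, -13, 4, 10, -17, 7, -4
Mean of differences = -0.4444
Numerator Σ(Δz_t−Δz̄)(Δz_{t+1}−Δz̄) = -361.1975
Denominator Σ(Δz_t−Δz̄)² = 678.2222
r_1(Δz) = -361.1975 / 678.2222 = -0.533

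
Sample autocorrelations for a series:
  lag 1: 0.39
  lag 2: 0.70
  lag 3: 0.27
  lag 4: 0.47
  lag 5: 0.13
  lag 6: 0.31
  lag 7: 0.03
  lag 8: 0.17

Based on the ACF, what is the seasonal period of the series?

2

The largest autocorrelation is r_2 = 0.70, with a weaker echo at lag 4 (0.47); the remaining lags stay at or below 0.39.
The dominant spike at lag 2 indicates a seasonal period of 2.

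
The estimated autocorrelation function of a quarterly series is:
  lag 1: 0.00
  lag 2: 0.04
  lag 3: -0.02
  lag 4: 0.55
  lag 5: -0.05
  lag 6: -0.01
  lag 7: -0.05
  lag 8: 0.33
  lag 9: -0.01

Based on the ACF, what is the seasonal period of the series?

4

The largest autocorrelation is r_4 = 0.55, with a weaker echo at lag 8 (0.33); the remaining lags stay at or below 0.04.
The dominant spike at lag 4 indicates a seasonal period of 4.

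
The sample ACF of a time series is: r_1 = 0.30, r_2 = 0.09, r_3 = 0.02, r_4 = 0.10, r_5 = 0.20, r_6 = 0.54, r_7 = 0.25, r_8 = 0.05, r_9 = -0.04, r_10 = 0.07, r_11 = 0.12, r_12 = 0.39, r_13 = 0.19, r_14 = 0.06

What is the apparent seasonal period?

The largest autocorrelation is r_6 = 0.54, with a weaker echo at lag 12 (0.39); the remaining lags stay at or below 0.30. The elevated value at lag 1 (0.30), dropping to 0.09 at lag 2, reflects decaying short-term dependence rather than seasonality.
The dominant spike at lag 6 indicates a seasonal period of 6.

6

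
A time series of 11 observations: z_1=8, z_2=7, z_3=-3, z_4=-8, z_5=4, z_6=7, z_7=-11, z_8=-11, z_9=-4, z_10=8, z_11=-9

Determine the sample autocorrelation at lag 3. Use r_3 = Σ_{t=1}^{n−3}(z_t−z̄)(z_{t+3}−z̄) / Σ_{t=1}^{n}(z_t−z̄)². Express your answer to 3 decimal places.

Mean z̄ = (8 + 7 − 3 − 8 + 4 + 7 − 11 − 11 − 4 + 8 − 9)/11 = -1.0909
Numerator Σ_{t=1}^{8}(z_t−z̄)(z_{t+3}−z̄) = -54.2975
Denominator Σ(z_t−z̄)² = 640.9091
r_3 = -54.2975 / 640.9091 = -0.085

-0.085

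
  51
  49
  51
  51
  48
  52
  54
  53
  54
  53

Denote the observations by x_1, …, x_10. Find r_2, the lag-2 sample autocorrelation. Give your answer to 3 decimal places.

0.096

Mean x̄ = (51 + 49 + 51 + 51 + 48 + 52 + 54 + 53 + 54 + 53)/10 = 51.6000
Numerator Σ_{t=1}^{8}(x_t−x̄)(x_{t+2}−x̄) = 3.4800
Denominator Σ(x_t−x̄)² = 36.4000
r_2 = 3.4800 / 36.4000 = 0.096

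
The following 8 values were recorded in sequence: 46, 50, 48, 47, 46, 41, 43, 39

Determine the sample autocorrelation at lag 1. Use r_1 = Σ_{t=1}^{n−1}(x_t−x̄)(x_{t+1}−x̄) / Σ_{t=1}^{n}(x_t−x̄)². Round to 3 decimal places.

Mean x̄ = (46 + 50 + 48 + 47 + 46 + 41 + 43 + 39)/8 = 45.0000
Deviations from mean: 1.0000, 5.0000, 3.0000, 2.0000, 1.0000, -4.0000, -2.0000, -6.0000
Numerator Σ_{t=1}^{7}(x_t−x̄)(x_{t+1}−x̄) = 44.0000
Denominator Σ(x_t−x̄)² = 96.0000
r_1 = 44.0000 / 96.0000 = 0.458

0.458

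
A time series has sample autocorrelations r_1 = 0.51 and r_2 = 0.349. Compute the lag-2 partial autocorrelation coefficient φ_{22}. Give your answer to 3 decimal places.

φ_{22} = (r_2 − r_1²) / (1 − r_1²)
r_1² = (0.51)² = 0.2601
Numerator = 0.349 − 0.2601 = 0.0889; denominator = 1 − 0.2601 = 0.7399
φ_{22} = 0.0889 / 0.7399 = 0.120

0.120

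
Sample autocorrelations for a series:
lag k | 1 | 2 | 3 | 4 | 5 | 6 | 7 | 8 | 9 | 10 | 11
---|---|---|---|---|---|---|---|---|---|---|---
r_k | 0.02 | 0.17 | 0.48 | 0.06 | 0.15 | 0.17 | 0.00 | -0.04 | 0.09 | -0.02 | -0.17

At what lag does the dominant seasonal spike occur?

The largest autocorrelation is r_3 = 0.48; the remaining lags stay at or below 0.17.
The dominant spike at lag 3 indicates a seasonal period of 3.

3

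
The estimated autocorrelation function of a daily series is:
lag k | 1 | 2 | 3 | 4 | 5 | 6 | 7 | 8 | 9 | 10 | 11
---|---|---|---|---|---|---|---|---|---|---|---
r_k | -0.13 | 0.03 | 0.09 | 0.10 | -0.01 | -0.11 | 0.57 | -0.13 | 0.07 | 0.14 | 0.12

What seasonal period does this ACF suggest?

The largest autocorrelation is r_7 = 0.57; the remaining lags stay at or below 0.14.
The dominant spike at lag 7 indicates a seasonal period of 7.

7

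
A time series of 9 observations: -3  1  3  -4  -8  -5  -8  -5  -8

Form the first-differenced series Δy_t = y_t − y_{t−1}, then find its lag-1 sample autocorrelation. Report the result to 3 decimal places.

First differences Δy: 4, 2, -7, -4, 3, -3, 3, -3
Mean of differences = -0.6250
Numerator Σ(Δy_t−Δȳ)(Δy_{t+1}−Δȳ) = -21.1406
Denominator Σ(Δy_t−Δȳ)² = 117.8750
r_1(Δy) = -21.1406 / 117.8750 = -0.179

-0.179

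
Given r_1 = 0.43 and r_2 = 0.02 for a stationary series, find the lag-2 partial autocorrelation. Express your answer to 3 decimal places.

φ_{22} = (r_2 − r_1²) / (1 − r_1²)
r_1² = (0.43)² = 0.1849
Numerator = 0.02 − 0.1849 = -0.1649; denominator = 1 − 0.1849 = 0.8151
φ_{22} = -0.1649 / 0.8151 = -0.202

-0.202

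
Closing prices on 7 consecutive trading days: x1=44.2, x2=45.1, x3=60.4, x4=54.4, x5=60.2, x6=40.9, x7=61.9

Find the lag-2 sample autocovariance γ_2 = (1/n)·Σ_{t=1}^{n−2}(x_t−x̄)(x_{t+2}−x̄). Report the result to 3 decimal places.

4.648

Mean x̄ = (44.2 + 45.1 + 60.4 + 54.4 + 60.2 + 40.9 + 61.9)/7 = 52.4429
Σ_{t=1}^{5}(x_t−x̄)(x_{t+2}−x̄) = 32.5335
γ_2 = 32.5335 / 7 = 4.648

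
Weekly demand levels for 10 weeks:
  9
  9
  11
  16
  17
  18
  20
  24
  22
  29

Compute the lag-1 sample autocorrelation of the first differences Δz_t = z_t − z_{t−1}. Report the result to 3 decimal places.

First differences Δz: 0, 2, 5, 1, 1, 2, 4, -2, 7
Mean of differences = 2.2222
Numerator Σ(Δz_t−Δz̄)(Δz_{t+1}−Δz̄) = -29.8272
Denominator Σ(Δz_t−Δz̄)² = 59.5556
r_1(Δz) = -29.8272 / 59.5556 = -0.501

-0.501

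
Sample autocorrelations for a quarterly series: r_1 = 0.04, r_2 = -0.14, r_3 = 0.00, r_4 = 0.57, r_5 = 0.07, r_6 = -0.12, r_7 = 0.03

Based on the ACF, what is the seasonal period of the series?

4

The largest autocorrelation is r_4 = 0.57; the remaining lags stay at or below 0.07.
The dominant spike at lag 4 indicates a seasonal period of 4.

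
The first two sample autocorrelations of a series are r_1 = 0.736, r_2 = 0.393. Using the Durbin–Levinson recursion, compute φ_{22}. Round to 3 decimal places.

-0.324

φ_{22} = (r_2 − r_1²) / (1 − r_1²)
r_1² = (0.736)² = 0.541696
Numerator = 0.393 − 0.5417 = -0.1487; denominator = 1 − 0.5417 = 0.4583
φ_{22} = -0.1487 / 0.4583 = -0.324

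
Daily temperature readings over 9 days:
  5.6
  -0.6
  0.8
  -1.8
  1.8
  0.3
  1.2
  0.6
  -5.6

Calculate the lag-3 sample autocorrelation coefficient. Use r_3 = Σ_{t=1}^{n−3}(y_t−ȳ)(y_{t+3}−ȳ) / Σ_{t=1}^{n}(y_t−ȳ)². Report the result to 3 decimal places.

-0.195

Mean ȳ = (5.6 − 0.6 + 0.8 − 1.8 + 1.8 + 0.3 + 1.2 + 0.6 − 5.6)/9 = 0.2556
Σ(y_t−ȳ)(y_{t+3}−ȳ) = (-10.9858) + (-1.3214) + (0.0242) + (-1.9414) + (0.5320) + (-0.2602) = -13.9526
Denominator Σ(y_t−ȳ)² = 71.5022
r_3 = -13.9526 / 71.5022 = -0.195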